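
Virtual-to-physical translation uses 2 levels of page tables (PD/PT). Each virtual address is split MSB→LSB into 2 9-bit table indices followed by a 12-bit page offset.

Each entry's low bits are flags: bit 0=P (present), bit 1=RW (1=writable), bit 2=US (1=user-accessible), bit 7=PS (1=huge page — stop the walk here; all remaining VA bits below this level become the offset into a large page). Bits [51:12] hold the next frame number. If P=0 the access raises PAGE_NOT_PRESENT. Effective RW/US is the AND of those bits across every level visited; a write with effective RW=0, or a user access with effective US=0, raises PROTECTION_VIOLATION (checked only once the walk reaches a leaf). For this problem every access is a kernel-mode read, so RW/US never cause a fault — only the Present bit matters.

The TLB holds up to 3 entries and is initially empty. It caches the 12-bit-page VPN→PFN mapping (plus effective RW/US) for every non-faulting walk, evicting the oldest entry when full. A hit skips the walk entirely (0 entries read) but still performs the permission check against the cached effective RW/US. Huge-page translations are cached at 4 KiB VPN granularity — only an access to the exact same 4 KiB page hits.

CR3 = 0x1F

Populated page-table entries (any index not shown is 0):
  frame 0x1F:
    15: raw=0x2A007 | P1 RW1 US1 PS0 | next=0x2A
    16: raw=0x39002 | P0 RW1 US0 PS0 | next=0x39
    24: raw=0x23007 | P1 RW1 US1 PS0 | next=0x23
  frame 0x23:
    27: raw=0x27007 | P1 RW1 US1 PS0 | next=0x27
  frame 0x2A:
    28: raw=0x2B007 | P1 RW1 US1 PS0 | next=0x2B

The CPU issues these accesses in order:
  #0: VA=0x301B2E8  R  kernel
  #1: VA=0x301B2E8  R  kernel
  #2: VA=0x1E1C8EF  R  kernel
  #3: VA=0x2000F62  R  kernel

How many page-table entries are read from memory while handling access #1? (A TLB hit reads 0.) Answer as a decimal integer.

Walk each access:
#0 VA=0x301B2E8 (r,kernel):
  lvl0: tbl 0x1F, slot 24 ⇒ 0x23007 (P1/RW1/US1/PS0)
  lvl1: tbl 0x23, slot 27 ⇒ 0x27007 (P1/RW1/US1/PS0)
  ⇒ phys 0x272E8  [2 reads]
#1 VA=0x301B2E8 (r,kernel):
  TLB hit vpn=0x301B → PA=0x272E8
#2 VA=0x1E1C8EF (r,kernel):
  lvl0: tbl 0x1F, slot 15 ⇒ 0x2A007 (P1/RW1/US1/PS0)
  lvl1: tbl 0x2A, slot 28 ⇒ 0x2B007 (P1/RW1/US1/PS0)
  ⇒ phys 0x2B8EF  [2 reads]
#3 VA=0x2000F62 (r,kernel):
  lvl0: tbl 0x1F, slot 16 ⇒ 0x39002 (P0/RW1/US0/PS0)
  → PAGE_NOT_PRESENT  (1 entries read)

Entries read for #1: 0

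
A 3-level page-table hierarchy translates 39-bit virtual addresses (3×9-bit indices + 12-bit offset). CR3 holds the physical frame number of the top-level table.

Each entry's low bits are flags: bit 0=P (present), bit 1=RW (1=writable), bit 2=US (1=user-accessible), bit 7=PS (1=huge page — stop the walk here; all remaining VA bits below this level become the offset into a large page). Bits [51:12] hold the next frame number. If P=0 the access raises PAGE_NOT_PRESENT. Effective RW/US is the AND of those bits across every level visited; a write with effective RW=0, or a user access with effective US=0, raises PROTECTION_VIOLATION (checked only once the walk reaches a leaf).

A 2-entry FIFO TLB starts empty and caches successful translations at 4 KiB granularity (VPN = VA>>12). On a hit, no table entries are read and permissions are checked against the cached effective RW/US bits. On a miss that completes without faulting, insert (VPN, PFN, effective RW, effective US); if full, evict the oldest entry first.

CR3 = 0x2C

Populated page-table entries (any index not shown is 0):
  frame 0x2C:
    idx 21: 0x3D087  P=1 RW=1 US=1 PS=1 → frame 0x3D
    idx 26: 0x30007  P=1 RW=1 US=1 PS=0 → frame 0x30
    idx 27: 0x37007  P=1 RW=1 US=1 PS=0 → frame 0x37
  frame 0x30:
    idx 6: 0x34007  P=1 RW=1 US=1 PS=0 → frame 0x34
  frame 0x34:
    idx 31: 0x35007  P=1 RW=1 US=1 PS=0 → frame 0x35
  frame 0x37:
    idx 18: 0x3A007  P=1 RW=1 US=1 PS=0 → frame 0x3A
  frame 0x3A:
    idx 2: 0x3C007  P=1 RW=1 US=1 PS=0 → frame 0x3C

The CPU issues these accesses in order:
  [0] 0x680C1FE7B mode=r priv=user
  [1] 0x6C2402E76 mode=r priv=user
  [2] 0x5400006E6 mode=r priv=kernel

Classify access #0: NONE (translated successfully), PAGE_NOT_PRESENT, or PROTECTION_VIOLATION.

Per-access translation:
#0 VA=0x680C1FE7B (r,user):
  lvl0: tbl 0x2C, slot 26 ⇒ 0x30007 (P1/RW1/US1/PS0)
  lvl1: tbl 0x30, slot 6 ⇒ 0x34007 (P1/RW1/US1/PS0)
  lvl2: tbl 0x34, slot 31 ⇒ 0x35007 (P1/RW1/US1/PS0)
  → PA=0x35E7B  (3 entries read)
#1 VA=0x6C2402E76 (r,user):
  lvl0: tbl 0x2C, slot 27 ⇒ 0x37007 (P1/RW1/US1/PS0)
  lvl1: tbl 0x37, slot 18 ⇒ 0x3A007 (P1/RW1/US1/PS0)
  lvl2: tbl 0x3A, slot 2 ⇒ 0x3C007 (P1/RW1/US1/PS0)
  → PA=0x3CE76  (3 entries read)
#2 VA=0x5400006E6 (r,kernel):
  lvl0: tbl 0x2C, slot 21 ⇒ 0x3D087 (P1/RW1/US1/PS1)
  → PA=0x3D6E6 (huge @L0)  (1 entries read)

Access #0 fault: NONE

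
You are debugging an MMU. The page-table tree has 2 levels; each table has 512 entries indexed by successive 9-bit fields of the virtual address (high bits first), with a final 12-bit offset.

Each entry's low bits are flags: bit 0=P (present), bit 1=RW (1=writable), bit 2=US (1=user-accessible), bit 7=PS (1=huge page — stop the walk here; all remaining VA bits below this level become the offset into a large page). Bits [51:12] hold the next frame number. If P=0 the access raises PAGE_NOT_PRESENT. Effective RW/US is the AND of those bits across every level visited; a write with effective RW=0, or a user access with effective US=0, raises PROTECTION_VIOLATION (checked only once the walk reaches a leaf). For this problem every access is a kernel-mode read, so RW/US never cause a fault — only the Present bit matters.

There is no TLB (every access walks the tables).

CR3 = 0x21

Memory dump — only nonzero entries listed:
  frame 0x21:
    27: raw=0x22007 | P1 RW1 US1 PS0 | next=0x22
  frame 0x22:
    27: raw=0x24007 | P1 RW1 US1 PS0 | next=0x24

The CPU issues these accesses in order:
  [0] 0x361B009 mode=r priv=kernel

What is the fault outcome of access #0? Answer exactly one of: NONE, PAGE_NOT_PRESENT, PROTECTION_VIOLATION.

Walk each access:
#0 VA=0x361B009 (r,kernel):
  [0] read 0x21 idx=27: raw=0x22007 flags P=1 W=1 U=1 S=0
  [1] read 0x22 idx=27: raw=0x24007 flags P=1 W=1 U=1 S=0
  → PA=0x24009  (2 entries read)

Access #0 fault: NONE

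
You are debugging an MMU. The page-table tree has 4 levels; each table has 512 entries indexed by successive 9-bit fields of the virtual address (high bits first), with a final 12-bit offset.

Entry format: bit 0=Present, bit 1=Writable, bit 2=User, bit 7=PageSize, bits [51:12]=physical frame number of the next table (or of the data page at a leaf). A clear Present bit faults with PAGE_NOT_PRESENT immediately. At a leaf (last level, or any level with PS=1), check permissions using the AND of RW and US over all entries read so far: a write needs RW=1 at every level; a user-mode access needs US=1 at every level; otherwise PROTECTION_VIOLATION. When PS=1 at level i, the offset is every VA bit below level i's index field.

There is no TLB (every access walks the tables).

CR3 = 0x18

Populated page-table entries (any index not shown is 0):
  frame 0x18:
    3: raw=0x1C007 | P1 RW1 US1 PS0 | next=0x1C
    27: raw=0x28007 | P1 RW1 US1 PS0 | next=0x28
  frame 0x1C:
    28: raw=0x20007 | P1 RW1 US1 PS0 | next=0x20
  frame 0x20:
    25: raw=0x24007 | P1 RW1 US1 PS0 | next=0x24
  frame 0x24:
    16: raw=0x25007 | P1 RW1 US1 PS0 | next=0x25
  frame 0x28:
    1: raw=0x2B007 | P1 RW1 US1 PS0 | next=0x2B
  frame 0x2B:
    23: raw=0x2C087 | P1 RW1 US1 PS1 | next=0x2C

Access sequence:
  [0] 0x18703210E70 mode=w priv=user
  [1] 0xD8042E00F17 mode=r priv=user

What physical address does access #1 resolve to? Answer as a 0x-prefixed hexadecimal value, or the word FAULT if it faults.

Per-access translation:
#0 VA=0x18703210E70 (w,user):
  [0] read 0x18 idx=3: raw=0x1C007 flags P=1 W=1 U=1 S=0
  [1] read 0x1C idx=28: raw=0x20007 flags P=1 W=1 U=1 S=0
  [2] read 0x20 idx=25: raw=0x24007 flags P=1 W=1 U=1 S=0
  [3] read 0x24 idx=16: raw=0x25007 flags P=1 W=1 U=1 S=0
  ✓ 0x25E70  — 4 lookups
#1 VA=0xD8042E00F17 (r,user):
  [0] read 0x18 idx=27: raw=0x28007 flags P=1 W=1 U=1 S=0
  [1] read 0x28 idx=1: raw=0x2B007 flags P=1 W=1 U=1 S=0
  [2] read 0x2B idx=23: raw=0x2C087 flags P=1 W=1 U=1 S=1
  ✓ 0x2CF17 (huge @L2)  — 3 lookups

Access #1 PA: 0x2CF17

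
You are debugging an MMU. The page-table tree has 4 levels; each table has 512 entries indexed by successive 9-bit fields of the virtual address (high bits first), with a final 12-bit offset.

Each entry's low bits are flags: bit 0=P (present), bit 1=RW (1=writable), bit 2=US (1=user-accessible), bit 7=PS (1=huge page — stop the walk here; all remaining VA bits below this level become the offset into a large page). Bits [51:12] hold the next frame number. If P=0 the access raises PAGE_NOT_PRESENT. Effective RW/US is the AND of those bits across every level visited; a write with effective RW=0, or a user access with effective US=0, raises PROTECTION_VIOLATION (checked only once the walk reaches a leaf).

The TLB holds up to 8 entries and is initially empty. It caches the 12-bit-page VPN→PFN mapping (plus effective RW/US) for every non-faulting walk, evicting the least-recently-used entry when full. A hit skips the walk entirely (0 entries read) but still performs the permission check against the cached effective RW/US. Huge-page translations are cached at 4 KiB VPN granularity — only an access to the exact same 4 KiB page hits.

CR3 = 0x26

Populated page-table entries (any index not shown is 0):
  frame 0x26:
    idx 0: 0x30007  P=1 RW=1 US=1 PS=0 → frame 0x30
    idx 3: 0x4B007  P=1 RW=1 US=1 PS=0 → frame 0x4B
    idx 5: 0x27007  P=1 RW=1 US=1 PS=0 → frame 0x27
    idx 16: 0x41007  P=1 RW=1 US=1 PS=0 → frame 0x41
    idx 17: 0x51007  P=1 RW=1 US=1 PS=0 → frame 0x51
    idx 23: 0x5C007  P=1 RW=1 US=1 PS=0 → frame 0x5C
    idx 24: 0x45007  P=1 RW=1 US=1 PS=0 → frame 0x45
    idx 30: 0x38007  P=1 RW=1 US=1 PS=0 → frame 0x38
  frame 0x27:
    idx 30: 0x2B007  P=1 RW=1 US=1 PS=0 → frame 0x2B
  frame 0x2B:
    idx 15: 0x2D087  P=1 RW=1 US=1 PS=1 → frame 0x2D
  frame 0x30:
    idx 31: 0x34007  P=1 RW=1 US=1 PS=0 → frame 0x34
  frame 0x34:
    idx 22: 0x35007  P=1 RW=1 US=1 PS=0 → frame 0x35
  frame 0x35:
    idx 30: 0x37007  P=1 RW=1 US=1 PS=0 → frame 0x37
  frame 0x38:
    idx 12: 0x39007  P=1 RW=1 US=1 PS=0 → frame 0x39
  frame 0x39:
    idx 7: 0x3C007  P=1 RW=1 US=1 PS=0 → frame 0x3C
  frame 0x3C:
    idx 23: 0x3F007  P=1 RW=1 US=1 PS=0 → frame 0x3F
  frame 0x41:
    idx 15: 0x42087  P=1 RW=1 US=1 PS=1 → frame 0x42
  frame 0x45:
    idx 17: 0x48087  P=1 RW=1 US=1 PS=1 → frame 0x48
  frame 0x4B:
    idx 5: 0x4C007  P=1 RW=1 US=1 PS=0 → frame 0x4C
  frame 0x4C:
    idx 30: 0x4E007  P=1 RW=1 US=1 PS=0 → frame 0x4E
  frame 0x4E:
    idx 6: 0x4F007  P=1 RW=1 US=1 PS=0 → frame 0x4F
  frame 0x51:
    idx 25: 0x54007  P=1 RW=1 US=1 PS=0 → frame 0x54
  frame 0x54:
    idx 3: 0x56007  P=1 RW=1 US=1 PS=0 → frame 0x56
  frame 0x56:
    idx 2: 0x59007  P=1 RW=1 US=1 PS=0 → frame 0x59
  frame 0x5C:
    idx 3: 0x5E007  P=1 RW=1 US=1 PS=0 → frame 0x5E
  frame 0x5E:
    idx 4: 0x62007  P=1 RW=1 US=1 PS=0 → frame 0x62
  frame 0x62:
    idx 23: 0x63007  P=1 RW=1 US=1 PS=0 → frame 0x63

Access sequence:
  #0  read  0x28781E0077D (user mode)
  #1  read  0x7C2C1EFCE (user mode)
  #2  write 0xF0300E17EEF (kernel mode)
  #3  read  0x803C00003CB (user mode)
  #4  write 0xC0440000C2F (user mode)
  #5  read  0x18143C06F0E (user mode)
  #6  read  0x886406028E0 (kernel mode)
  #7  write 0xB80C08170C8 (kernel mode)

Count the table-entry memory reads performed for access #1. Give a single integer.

Walk each access:
#0 VA=0x28781E0077D (r,user):
  L0: frame=0x26 idx=5 entry=0x27007 [P=1 RW=1 US=1 PS=0]
  L1: frame=0x27 idx=30 entry=0x2B007 [P=1 RW=1 US=1 PS=0]
  L2: frame=0x2B idx=15 entry=0x2D087 [P=1 RW=1 US=1 PS=1]
  ✓ 0x2D77D (huge @L2)  — 3 lookups
#1 VA=0x7C2C1EFCE (r,user):
  L0: frame=0x26 idx=0 entry=0x30007 [P=1 RW=1 US=1 PS=0]
  L1: frame=0x30 idx=31 entry=0x34007 [P=1 RW=1 US=1 PS=0]
  L2: frame=0x34 idx=22 entry=0x35007 [P=1 RW=1 US=1 PS=0]
  L3: frame=0x35 idx=30 entry=0x37007 [P=1 RW=1 US=1 PS=0]
  ✓ 0x37FCE  — 4 lookups
#2 VA=0xF0300E17EEF (w,kernel):
  L0: frame=0x26 idx=30 entry=0x38007 [P=1 RW=1 US=1 PS=0]
  L1: frame=0x38 idx=12 entry=0x39007 [P=1 RW=1 US=1 PS=0]
  L2: frame=0x39 idx=7 entry=0x3C007 [P=1 RW=1 US=1 PS=0]
  L3: frame=0x3C idx=23 entry=0x3F007 [P=1 RW=1 US=1 PS=0]
  ✓ 0x3FEEF  — 4 lookups
#3 VA=0x803C00003CB (r,user):
  L0: frame=0x26 idx=16 entry=0x41007 [P=1 RW=1 US=1 PS=0]
  L1: frame=0x41 idx=15 entry=0x42087 [P=1 RW=1 US=1 PS=1]
  ✓ 0x423CB (huge @L1)  — 2 lookups
#4 VA=0xC0440000C2F (w,user):
  L0: frame=0x26 idx=24 entry=0x45007 [P=1 RW=1 US=1 PS=0]
  L1: frame=0x45 idx=17 entry=0x48087 [P=1 RW=1 US=1 PS=1]
  ✓ 0x48C2F (huge @L1)  — 2 lookups
#5 VA=0x18143C06F0E (r,user):
  L0: frame=0x26 idx=3 entry=0x4B007 [P=1 RW=1 US=1 PS=0]
  L1: frame=0x4B idx=5 entry=0x4C007 [P=1 RW=1 US=1 PS=0]
  L2: frame=0x4C idx=30 entry=0x4E007 [P=1 RW=1 US=1 PS=0]
  L3: frame=0x4E idx=6 entry=0x4F007 [P=1 RW=1 US=1 PS=0]
  ✓ 0x4FF0E  — 4 lookups
#6 VA=0x886406028E0 (r,kernel):
  L0: frame=0x26 idx=17 entry=0x51007 [P=1 RW=1 US=1 PS=0]
  L1: frame=0x51 idx=25 entry=0x54007 [P=1 RW=1 US=1 PS=0]
  L2: frame=0x54 idx=3 entry=0x56007 [P=1 RW=1 US=1 PS=0]
  L3: frame=0x56 idx=2 entry=0x59007 [P=1 RW=1 US=1 PS=0]
  ✓ 0x598E0  — 4 lookups
#7 VA=0xB80C08170C8 (w,kernel):
  L0: frame=0x26 idx=23 entry=0x5C007 [P=1 RW=1 US=1 PS=0]
  L1: frame=0x5C idx=3 entry=0x5E007 [P=1 RW=1 US=1 PS=0]
  L2: frame=0x5E idx=4 entry=0x62007 [P=1 RW=1 US=1 PS=0]
  L3: frame=0x62 idx=23 entry=0x63007 [P=1 RW=1 US=1 PS=0]
  ✓ 0x630C8  — 4 lookups

Entries read for #1: 4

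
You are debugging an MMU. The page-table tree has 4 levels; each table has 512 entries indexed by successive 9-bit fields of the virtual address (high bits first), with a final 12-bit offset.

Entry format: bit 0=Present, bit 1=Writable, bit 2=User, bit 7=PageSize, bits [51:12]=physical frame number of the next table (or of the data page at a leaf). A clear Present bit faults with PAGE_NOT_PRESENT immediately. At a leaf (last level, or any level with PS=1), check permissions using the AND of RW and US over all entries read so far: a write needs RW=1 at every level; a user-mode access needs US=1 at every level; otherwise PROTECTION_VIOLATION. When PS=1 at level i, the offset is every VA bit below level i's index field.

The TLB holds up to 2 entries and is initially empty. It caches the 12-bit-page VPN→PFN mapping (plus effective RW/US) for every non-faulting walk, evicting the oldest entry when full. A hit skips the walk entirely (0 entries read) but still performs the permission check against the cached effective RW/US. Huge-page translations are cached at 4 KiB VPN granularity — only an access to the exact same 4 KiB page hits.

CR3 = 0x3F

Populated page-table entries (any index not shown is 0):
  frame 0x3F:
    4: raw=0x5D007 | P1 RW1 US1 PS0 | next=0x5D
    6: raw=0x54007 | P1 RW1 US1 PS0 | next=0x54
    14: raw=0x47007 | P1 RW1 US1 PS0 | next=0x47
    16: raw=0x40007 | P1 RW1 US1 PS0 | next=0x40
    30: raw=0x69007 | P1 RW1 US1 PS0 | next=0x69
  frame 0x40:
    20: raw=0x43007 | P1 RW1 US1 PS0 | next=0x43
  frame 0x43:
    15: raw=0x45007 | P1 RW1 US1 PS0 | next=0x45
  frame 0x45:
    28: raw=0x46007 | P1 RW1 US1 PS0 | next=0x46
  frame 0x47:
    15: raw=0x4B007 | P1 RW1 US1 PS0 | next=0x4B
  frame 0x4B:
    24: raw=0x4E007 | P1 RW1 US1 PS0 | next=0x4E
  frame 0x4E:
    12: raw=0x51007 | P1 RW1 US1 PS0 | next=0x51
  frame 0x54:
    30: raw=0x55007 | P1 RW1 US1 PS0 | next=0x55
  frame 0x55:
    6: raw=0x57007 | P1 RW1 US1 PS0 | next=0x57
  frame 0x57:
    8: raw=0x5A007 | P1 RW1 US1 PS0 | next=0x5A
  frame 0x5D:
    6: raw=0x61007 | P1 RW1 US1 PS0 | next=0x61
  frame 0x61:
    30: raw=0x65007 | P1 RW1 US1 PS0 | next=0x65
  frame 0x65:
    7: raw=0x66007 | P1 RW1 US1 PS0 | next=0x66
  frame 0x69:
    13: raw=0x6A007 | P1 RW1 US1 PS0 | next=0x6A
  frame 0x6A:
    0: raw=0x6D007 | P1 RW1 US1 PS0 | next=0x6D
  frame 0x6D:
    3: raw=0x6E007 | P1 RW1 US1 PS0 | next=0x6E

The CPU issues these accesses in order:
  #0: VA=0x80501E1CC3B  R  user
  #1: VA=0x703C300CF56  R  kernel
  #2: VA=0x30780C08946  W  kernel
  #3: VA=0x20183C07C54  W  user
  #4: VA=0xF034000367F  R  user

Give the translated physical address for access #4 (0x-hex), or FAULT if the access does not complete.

Walk each access:
#0 VA=0x80501E1CC3B (r,user):
  L0: frame=0x3F idx=16 entry=0x40007 [P=1 RW=1 US=1 PS=0]
  L1: frame=0x40 idx=20 entry=0x43007 [P=1 RW=1 US=1 PS=0]
  L2: frame=0x43 idx=15 entry=0x45007 [P=1 RW=1 US=1 PS=0]
  L3: frame=0x45 idx=28 entry=0x46007 [P=1 RW=1 US=1 PS=0]
  ✓ 0x46C3B  — 4 lookups
#1 VA=0x703C300CF56 (r,kernel):
  L0: frame=0x3F idx=14 entry=0x47007 [P=1 RW=1 US=1 PS=0]
  L1: frame=0x47 idx=15 entry=0x4B007 [P=1 RW=1 US=1 PS=0]
  L2: frame=0x4B idx=24 entry=0x4E007 [P=1 RW=1 US=1 PS=0]
  L3: frame=0x4E idx=12 entry=0x51007 [P=1 RW=1 US=1 PS=0]
  ✓ 0x51F56  — 4 lookups
#2 VA=0x30780C08946 (w,kernel):
  L0: frame=0x3F idx=6 entry=0x54007 [P=1 RW=1 US=1 PS=0]
  L1: frame=0x54 idx=30 entry=0x55007 [P=1 RW=1 US=1 PS=0]
  L2: frame=0x55 idx=6 entry=0x57007 [P=1 RW=1 US=1 PS=0]
  L3: frame=0x57 idx=8 entry=0x5A007 [P=1 RW=1 US=1 PS=0]
  ✓ 0x5A946  — 4 lookups
#3 VA=0x20183C07C54 (w,user):
  L0: frame=0x3F idx=4 entry=0x5D007 [P=1 RW=1 US=1 PS=0]
  L1: frame=0x5D idx=6 entry=0x61007 [P=1 RW=1 US=1 PS=0]
  L2: frame=0x61 idx=30 entry=0x65007 [P=1 RW=1 US=1 PS=0]
  L3: frame=0x65 idx=7 entry=0x66007 [P=1 RW=1 US=1 PS=0]
  ✓ 0x66C54  — 4 lookups
#4 VA=0xF034000367F (r,user):
  L0: frame=0x3F idx=30 entry=0x69007 [P=1 RW=1 US=1 PS=0]
  L1: frame=0x69 idx=13 entry=0x6A007 [P=1 RW=1 US=1 PS=0]
  L2: frame=0x6A idx=0 entry=0x6D007 [P=1 RW=1 US=1 PS=0]
  L3: frame=0x6D idx=3 entry=0x6E007 [P=1 RW=1 US=1 PS=0]
  ✓ 0x6E67F  — 4 lookups

Access #4 PA: 0x6E67F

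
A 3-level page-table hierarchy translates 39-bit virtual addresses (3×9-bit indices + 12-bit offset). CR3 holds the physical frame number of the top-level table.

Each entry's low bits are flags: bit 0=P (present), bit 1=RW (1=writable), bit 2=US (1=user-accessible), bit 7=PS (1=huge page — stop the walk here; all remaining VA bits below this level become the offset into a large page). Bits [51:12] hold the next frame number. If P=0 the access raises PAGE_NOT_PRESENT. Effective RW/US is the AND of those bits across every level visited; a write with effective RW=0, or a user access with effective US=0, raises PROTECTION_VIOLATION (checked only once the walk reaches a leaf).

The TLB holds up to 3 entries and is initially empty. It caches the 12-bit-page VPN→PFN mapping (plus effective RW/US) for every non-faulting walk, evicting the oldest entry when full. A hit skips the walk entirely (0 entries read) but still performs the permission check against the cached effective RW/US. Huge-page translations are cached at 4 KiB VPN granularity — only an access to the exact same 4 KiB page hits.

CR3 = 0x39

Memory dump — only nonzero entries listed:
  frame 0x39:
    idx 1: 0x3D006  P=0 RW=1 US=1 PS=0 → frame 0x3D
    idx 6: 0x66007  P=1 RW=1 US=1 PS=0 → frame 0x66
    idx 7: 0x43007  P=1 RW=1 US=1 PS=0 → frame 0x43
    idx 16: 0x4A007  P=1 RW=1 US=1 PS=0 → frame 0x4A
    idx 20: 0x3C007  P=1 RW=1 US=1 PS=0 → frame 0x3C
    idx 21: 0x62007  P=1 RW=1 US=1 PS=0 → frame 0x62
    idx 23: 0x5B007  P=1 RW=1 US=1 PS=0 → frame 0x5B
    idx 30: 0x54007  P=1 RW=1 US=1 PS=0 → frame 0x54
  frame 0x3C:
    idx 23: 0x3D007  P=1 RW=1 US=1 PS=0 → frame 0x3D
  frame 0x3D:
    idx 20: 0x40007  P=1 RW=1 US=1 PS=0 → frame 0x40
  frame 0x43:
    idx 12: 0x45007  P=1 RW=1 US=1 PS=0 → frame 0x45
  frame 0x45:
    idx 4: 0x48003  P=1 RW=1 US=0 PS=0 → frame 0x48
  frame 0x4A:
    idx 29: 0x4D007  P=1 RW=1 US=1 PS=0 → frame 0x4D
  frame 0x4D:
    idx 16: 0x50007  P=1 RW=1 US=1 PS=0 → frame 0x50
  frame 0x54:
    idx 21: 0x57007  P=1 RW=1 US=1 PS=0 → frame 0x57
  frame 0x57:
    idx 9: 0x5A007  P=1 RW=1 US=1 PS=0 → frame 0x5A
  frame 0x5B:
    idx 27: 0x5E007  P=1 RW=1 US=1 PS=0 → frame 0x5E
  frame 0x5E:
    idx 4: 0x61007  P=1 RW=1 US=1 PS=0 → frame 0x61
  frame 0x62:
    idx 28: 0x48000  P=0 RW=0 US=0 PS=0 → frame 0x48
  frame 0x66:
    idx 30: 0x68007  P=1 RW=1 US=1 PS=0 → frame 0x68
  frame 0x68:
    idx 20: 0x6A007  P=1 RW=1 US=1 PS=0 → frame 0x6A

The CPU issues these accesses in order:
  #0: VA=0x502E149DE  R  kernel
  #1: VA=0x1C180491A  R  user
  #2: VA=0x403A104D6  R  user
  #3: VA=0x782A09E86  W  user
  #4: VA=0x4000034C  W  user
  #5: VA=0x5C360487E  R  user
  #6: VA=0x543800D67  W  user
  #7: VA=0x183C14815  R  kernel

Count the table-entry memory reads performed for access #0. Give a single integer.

Trace:
#0 VA=0x502E149DE (r,kernel):
  lvl0: tbl 0x39, slot 20 ⇒ 0x3C007 (P1/RW1/US1/PS0)
  lvl1: tbl 0x3C, slot 23 ⇒ 0x3D007 (P1/RW1/US1/PS0)
  lvl2: tbl 0x3D, slot 20 ⇒ 0x40007 (P1/RW1/US1/PS0)
  ⇒ phys 0x409DE  [3 reads]
#1 VA=0x1C180491A (r,user):
  lvl0: tbl 0x39, slot 7 ⇒ 0x43007 (P1/RW1/US1/PS0)
  lvl1: tbl 0x43, slot 12 ⇒ 0x45007 (P1/RW1/US1/PS0)
  lvl2: tbl 0x45, slot 4 ⇒ 0x48003 (P1/RW1/US0/PS0)
  → PROTECTION_VIOLATION  (3 entries read)
#2 VA=0x403A104D6 (r,user):
  lvl0: tbl 0x39, slot 16 ⇒ 0x4A007 (P1/RW1/US1/PS0)
  lvl1: tbl 0x4A, slot 29 ⇒ 0x4D007 (P1/RW1/US1/PS0)
  lvl2: tbl 0x4D, slot 16 ⇒ 0x50007 (P1/RW1/US1/PS0)
  ⇒ phys 0x504D6  [3 reads]
#3 VA=0x782A09E86 (w,user):
  lvl0: tbl 0x39, slot 30 ⇒ 0x54007 (P1/RW1/US1/PS0)
  lvl1: tbl 0x54, slot 21 ⇒ 0x57007 (P1/RW1/US1/PS0)
  lvl2: tbl 0x57, slot 9 ⇒ 0x5A007 (P1/RW1/US1/PS0)
  ⇒ phys 0x5AE86  [3 reads]
#4 VA=0x4000034C (w,user):
  lvl0: tbl 0x39, slot 1 ⇒ 0x3D006 (P0/RW1/US1/PS0)
  → PAGE_NOT_PRESENT  (1 entries read)
#5 VA=0x5C360487E (r,user):
  lvl0: tbl 0x39, slot 23 ⇒ 0x5B007 (P1/RW1/US1/PS0)
  lvl1: tbl 0x5B, slot 27 ⇒ 0x5E007 (P1/RW1/US1/PS0)
  lvl2: tbl 0x5E, slot 4 ⇒ 0x61007 (P1/RW1/US1/PS0)
  ⇒ phys 0x6187E  [3 reads]
#6 VA=0x543800D67 (w,user):
  lvl0: tbl 0x39, slot 21 ⇒ 0x62007 (P1/RW1/US1/PS0)
  lvl1: tbl 0x62, slot 28 ⇒ 0x48000 (P0/RW0/US0/PS0)
  → PAGE_NOT_PRESENT  (2 entries read)
#7 VA=0x183C14815 (r,kernel):
  lvl0: tbl 0x39, slot 6 ⇒ 0x66007 (P1/RW1/US1/PS0)
  lvl1: tbl 0x66, slot 30 ⇒ 0x68007 (P1/RW1/US1/PS0)
  lvl2: tbl 0x68, slot 20 ⇒ 0x6A007 (P1/RW1/US1/PS0)
  ⇒ phys 0x6A815  [3 reads]

Entries read for #0: 3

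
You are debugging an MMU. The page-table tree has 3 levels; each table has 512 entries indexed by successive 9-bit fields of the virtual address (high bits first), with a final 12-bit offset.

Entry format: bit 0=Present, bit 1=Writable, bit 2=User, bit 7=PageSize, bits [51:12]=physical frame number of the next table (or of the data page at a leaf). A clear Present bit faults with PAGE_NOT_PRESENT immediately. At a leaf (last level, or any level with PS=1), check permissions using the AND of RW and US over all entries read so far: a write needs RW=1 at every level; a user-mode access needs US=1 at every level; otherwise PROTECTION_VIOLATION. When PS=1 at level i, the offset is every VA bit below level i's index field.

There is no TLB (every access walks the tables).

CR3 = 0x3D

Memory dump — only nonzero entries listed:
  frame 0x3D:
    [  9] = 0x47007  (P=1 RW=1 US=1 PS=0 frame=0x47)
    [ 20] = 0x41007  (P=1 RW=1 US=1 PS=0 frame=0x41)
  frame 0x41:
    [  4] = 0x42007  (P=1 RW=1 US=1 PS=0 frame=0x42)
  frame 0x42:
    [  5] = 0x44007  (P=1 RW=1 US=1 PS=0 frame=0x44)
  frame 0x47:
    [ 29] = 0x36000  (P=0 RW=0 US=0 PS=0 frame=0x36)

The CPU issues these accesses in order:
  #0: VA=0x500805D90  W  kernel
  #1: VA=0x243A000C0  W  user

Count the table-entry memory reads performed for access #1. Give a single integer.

Per-access translation:
#0 VA=0x500805D90 (w,kernel):
  L0 @0x3D[20] → 0x41007  P=1,RW=1,US=1,PS=0
  L1 @0x41[4] → 0x42007  P=1,RW=1,US=1,PS=0
  L2 @0x42[5] → 0x44007  P=1,RW=1,US=1,PS=0
  ⇒ phys 0x44D90  [3 reads]
#1 VA=0x243A000C0 (w,user):
  L0 @0x3D[9] → 0x47007  P=1,RW=1,US=1,PS=0
  L1 @0x47[29] → 0x36000  P=0,RW=0,US=0,PS=0
  ✗ PAGE_NOT_PRESENT  [2 reads]

Entries read for #1: 2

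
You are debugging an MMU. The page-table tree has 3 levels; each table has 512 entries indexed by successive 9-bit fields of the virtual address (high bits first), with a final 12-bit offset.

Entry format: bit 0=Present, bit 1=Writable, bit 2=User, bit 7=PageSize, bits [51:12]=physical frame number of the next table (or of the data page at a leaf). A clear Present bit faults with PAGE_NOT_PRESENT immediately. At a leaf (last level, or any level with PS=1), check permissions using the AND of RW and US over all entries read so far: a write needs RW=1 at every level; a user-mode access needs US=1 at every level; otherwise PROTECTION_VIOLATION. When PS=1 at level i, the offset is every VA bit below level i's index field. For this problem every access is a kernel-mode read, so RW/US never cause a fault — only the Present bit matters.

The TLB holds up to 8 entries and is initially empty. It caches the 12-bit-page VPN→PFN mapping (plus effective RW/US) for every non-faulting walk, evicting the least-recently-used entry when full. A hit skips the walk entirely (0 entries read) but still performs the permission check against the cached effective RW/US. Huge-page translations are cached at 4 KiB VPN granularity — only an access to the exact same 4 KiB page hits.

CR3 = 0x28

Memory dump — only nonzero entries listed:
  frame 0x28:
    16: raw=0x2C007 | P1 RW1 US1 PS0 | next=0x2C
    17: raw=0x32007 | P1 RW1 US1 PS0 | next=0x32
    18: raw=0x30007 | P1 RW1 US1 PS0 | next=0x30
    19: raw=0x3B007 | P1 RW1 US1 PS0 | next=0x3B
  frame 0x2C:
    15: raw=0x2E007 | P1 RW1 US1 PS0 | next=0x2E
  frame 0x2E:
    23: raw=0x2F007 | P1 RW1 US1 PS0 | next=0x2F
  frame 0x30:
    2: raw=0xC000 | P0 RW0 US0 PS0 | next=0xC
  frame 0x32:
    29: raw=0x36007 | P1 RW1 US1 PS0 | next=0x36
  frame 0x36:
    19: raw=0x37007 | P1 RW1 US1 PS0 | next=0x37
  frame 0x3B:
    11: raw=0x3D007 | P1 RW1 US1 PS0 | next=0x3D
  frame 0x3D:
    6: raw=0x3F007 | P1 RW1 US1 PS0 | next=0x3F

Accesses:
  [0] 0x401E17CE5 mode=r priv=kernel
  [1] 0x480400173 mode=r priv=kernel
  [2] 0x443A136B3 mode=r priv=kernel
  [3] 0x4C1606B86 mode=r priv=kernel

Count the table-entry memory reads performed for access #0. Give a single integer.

Per-access translation:
#0 VA=0x401E17CE5 (r,kernel):
  L0: frame=0x28 idx=16 entry=0x2C007 [P=1 RW=1 US=1 PS=0]
  L1: frame=0x2C idx=15 entry=0x2E007 [P=1 RW=1 US=1 PS=0]
  L2: frame=0x2E idx=23 entry=0x2F007 [P=1 RW=1 US=1 PS=0]
  ✓ 0x2FCE5  — 3 lookups
#1 VA=0x480400173 (r,kernel):
  L0: frame=0x28 idx=18 entry=0x30007 [P=1 RW=1 US=1 PS=0]
  L1: frame=0x30 idx=2 entry=0xC000 [P=0 RW=0 US=0 PS=0]
  → PAGE_NOT_PRESENT  (2 entries read)
#2 VA=0x443A136B3 (r,kernel):
  L0: frame=0x28 idx=17 entry=0x32007 [P=1 RW=1 US=1 PS=0]
  L1: frame=0x32 idx=29 entry=0x36007 [P=1 RW=1 US=1 PS=0]
  L2: frame=0x36 idx=19 entry=0x37007 [P=1 RW=1 US=1 PS=0]
  ✓ 0x376B3  — 3 lookups
#3 VA=0x4C1606B86 (r,kernel):
  L0: frame=0x28 idx=19 entry=0x3B007 [P=1 RW=1 US=1 PS=0]
  L1: frame=0x3B idx=11 entry=0x3D007 [P=1 RW=1 US=1 PS=0]
  L2: frame=0x3D idx=6 entry=0x3F007 [P=1 RW=1 US=1 PS=0]
  ✓ 0x3FB86  — 3 lookups

Entries read for #0: 3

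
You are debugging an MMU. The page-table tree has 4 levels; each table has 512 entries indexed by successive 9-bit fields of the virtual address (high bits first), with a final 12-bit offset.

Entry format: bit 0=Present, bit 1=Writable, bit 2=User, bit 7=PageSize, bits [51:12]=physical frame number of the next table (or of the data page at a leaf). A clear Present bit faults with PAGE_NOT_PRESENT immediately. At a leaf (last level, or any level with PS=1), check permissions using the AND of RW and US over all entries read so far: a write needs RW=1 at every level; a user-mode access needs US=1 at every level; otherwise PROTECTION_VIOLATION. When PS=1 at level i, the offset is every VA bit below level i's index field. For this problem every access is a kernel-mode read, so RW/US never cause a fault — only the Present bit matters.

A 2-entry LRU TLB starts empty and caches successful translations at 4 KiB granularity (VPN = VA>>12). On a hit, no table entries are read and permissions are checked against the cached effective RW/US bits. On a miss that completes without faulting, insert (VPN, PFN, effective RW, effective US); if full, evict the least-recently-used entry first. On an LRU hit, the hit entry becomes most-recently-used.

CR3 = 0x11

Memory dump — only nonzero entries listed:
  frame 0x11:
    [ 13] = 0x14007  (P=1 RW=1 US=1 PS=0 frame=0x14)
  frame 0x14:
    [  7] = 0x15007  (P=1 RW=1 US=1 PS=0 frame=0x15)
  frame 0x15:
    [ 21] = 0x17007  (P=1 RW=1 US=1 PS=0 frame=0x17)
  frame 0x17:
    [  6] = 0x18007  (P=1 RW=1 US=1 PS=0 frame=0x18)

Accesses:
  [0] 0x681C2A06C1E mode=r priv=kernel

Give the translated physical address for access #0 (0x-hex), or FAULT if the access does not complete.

Trace:
#0 VA=0x681C2A06C1E (r,kernel):
  [0] read 0x11 idx=13: raw=0x14007 flags P=1 W=1 U=1 S=0
  [1] read 0x14 idx=7: raw=0x15007 flags P=1 W=1 U=1 S=0
  [2] read 0x15 idx=21: raw=0x17007 flags P=1 W=1 U=1 S=0
  [3] read 0x17 idx=6: raw=0x18007 flags P=1 W=1 U=1 S=0
  → PA=0x18C1E  (4 entries read)

Access #0 PA: 0x18C1E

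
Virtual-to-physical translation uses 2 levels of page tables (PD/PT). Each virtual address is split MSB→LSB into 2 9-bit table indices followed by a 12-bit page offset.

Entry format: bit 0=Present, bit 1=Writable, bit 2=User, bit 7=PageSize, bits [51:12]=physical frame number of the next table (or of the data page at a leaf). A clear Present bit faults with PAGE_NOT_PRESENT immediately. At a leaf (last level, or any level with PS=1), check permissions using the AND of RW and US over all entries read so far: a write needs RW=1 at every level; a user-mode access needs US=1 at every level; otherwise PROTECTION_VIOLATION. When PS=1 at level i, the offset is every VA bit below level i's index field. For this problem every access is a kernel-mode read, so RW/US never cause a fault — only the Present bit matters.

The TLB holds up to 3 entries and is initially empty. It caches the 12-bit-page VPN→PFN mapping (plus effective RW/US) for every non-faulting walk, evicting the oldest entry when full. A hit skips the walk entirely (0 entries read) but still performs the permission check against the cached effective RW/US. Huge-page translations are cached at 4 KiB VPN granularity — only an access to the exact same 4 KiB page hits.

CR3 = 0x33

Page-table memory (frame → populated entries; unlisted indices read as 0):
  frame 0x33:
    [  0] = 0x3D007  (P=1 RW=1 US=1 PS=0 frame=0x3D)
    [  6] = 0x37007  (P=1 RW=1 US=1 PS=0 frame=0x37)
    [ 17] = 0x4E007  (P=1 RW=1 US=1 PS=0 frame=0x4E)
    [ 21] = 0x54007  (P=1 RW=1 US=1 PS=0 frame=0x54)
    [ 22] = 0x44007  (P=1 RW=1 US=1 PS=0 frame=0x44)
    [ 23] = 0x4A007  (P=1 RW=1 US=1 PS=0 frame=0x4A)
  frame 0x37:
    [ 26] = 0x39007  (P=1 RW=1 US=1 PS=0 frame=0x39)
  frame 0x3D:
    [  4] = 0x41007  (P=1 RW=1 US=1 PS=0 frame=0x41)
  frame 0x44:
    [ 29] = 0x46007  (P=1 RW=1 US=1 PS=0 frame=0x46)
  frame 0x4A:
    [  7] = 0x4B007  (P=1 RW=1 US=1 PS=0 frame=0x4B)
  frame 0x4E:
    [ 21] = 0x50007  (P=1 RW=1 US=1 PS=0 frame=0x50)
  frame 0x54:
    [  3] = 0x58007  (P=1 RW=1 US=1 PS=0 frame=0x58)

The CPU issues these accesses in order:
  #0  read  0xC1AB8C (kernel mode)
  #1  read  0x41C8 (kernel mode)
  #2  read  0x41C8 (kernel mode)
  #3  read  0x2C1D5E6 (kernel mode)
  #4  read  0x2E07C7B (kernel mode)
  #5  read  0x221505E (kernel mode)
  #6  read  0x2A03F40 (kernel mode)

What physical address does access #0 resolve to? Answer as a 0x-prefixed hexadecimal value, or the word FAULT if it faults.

Per-access translation:
#0 VA=0xC1AB8C (r,kernel):
  lvl0: tbl 0x33, slot 6 ⇒ 0x37007 (P1/RW1/US1/PS0)
  lvl1: tbl 0x37, slot 26 ⇒ 0x39007 (P1/RW1/US1/PS0)
  ⇒ phys 0x39B8C  [2 reads]
#1 VA=0x41C8 (r,kernel):
  lvl0: tbl 0x33, slot 0 ⇒ 0x3D007 (P1/RW1/US1/PS0)
  lvl1: tbl 0x3D, slot 4 ⇒ 0x41007 (P1/RW1/US1/PS0)
  ⇒ phys 0x411C8  [2 reads]
#2 VA=0x41C8 (r,kernel):
  TLB hit vpn=0x4 → PA=0x411C8
#3 VA=0x2C1D5E6 (r,kernel):
  lvl0: tbl 0x33, slot 22 ⇒ 0x44007 (P1/RW1/US1/PS0)
  lvl1: tbl 0x44, slot 29 ⇒ 0x46007 (P1/RW1/US1/PS0)
  ⇒ phys 0x465E6  [2 reads]
#4 VA=0x2E07C7B (r,kernel):
  lvl0: tbl 0x33, slot 23 ⇒ 0x4A007 (P1/RW1/US1/PS0)
  lvl1: tbl 0x4A, slot 7 ⇒ 0x4B007 (P1/RW1/US1/PS0)
  ⇒ phys 0x4BC7B  [2 reads]
#5 VA=0x221505E (r,kernel):
  lvl0: tbl 0x33, slot 17 ⇒ 0x4E007 (P1/RW1/US1/PS0)
  lvl1: tbl 0x4E, slot 21 ⇒ 0x50007 (P1/RW1/US1/PS0)
  ⇒ phys 0x5005E  [2 reads]
#6 VA=0x2A03F40 (r,kernel):
  lvl0: tbl 0x33, slot 21 ⇒ 0x54007 (P1/RW1/US1/PS0)
  lvl1: tbl 0x54, slot 3 ⇒ 0x58007 (P1/RW1/US1/PS0)
  ⇒ phys 0x58F40  [2 reads]

Access #0 PA: 0x39B8C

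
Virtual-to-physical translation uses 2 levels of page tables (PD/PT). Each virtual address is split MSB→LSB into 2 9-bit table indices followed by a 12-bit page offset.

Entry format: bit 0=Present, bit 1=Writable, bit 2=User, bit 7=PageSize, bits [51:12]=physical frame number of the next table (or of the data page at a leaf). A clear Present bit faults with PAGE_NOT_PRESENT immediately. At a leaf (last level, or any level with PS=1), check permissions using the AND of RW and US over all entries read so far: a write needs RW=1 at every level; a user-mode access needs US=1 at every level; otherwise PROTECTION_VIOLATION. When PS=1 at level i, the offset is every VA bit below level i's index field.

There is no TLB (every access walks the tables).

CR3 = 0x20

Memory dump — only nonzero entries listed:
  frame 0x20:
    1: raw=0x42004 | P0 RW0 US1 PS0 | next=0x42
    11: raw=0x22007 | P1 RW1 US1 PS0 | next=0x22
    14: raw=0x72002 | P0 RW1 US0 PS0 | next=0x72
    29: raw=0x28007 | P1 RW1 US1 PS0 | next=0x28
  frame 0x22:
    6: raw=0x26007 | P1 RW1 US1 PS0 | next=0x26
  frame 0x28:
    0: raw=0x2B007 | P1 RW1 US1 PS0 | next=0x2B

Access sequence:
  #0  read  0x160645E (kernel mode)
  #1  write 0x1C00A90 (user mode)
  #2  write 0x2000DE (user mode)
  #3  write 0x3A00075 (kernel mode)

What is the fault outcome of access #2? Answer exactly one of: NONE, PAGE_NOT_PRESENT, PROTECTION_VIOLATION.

Walk each access:
#0 VA=0x160645E (r,kernel):
  [0] read 0x20 idx=11: raw=0x22007 flags P=1 W=1 U=1 S=0
  [1] read 0x22 idx=6: raw=0x26007 flags P=1 W=1 U=1 S=0
  ⇒ phys 0x2645E  [2 reads]
#1 VA=0x1C00A90 (w,user):
  [0] read 0x20 idx=14: raw=0x72002 flags P=0 W=1 U=0 S=0
  → PAGE_NOT_PRESENT  (1 entries read)
#2 VA=0x2000DE (w,user):
  [0] read 0x20 idx=1: raw=0x42004 flags P=0 W=0 U=1 S=0
  → PAGE_NOT_PRESENT  (1 entries read)
#3 VA=0x3A00075 (w,kernel):
  [0] read 0x20 idx=29: raw=0x28007 flags P=1 W=1 U=1 S=0
  [1] read 0x28 idx=0: raw=0x2B007 flags P=1 W=1 U=1 S=0
  ⇒ phys 0x2B075  [2 reads]

Access #2 fault: PAGE_NOT_PRESENT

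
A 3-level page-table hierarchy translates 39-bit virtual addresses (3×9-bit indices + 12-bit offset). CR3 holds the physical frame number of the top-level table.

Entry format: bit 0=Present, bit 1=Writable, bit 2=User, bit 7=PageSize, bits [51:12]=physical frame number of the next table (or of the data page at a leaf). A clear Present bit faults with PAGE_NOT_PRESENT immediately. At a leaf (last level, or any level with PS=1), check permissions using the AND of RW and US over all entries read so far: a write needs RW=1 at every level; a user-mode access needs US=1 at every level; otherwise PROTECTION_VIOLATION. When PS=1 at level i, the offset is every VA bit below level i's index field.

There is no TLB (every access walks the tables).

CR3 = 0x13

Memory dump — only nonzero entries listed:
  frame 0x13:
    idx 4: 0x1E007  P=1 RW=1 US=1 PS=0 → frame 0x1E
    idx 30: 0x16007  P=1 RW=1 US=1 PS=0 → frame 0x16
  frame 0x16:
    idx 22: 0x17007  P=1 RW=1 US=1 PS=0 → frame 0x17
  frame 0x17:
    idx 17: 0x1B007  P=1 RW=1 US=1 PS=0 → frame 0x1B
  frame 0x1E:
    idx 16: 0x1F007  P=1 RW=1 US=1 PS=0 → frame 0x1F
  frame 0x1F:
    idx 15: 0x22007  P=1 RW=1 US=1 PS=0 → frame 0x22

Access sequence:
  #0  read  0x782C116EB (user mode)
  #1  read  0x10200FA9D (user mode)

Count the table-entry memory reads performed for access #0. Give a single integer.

Walk each access:
#0 VA=0x782C116EB (r,user):
  L0 @0x13[30] → 0x16007  P=1,RW=1,US=1,PS=0
  L1 @0x16[22] → 0x17007  P=1,RW=1,US=1,PS=0
  L2 @0x17[17] → 0x1B007  P=1,RW=1,US=1,PS=0
  ✓ 0x1B6EB  — 3 lookups
#1 VA=0x10200FA9D (r,user):
  L0 @0x13[4] → 0x1E007  P=1,RW=1,US=1,PS=0
  L1 @0x1E[16] → 0x1F007  P=1,RW=1,US=1,PS=0
  L2 @0x1F[15] → 0x22007  P=1,RW=1,US=1,PS=0
  ✓ 0x22A9D  — 3 lookups

Entries read for #0: 3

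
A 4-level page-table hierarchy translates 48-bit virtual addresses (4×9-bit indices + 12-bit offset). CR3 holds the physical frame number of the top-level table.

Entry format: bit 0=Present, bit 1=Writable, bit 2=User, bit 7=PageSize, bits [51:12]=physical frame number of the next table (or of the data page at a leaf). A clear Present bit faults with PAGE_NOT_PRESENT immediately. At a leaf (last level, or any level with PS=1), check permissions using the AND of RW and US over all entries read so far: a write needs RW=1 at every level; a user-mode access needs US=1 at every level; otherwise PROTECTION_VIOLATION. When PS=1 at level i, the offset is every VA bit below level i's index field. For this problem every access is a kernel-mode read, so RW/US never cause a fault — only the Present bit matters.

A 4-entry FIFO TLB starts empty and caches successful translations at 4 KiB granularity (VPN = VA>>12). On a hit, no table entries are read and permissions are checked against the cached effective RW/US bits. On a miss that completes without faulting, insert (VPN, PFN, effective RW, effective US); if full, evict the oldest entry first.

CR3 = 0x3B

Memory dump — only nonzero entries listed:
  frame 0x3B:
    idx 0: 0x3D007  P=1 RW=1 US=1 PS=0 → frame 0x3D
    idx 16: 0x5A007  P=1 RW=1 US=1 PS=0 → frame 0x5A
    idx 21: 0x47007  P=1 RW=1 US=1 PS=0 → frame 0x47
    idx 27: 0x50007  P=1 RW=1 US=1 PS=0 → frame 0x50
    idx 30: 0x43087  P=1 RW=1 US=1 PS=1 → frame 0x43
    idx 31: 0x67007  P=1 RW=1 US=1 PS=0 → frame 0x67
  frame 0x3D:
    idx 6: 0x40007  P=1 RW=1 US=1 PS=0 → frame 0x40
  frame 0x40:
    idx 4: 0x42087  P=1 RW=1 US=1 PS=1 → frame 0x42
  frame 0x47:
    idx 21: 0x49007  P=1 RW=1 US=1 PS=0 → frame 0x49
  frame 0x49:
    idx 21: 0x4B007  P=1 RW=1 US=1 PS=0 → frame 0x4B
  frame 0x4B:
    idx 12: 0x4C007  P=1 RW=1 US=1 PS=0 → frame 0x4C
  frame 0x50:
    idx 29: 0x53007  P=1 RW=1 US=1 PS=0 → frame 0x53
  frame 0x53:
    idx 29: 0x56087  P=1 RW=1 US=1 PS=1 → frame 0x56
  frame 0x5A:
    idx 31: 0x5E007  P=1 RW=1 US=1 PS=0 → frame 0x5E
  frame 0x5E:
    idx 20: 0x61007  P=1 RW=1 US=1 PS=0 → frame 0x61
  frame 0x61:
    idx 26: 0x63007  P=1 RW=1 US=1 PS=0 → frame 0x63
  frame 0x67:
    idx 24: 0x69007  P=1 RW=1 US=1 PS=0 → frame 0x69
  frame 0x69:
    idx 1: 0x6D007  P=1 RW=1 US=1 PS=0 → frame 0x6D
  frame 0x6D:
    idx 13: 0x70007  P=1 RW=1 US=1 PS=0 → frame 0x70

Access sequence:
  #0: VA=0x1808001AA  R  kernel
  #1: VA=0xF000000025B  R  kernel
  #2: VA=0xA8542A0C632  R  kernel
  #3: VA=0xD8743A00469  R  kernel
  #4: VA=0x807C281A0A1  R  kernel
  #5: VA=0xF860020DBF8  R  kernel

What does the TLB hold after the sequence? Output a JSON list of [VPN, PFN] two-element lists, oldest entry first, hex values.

Trace:
#0 VA=0x1808001AA (r,kernel):
  [0] read 0x3B idx=0: raw=0x3D007 flags P=1 W=1 U=1 S=0
  [1] read 0x3D idx=6: raw=0x40007 flags P=1 W=1 U=1 S=0
  [2] read 0x40 idx=4: raw=0x42087 flags P=1 W=1 U=1 S=1
  ⇒ phys 0x421AA (huge @L2)  [3 reads]
#1 VA=0xF000000025B (r,kernel):
  [0] read 0x3B idx=30: raw=0x43087 flags P=1 W=1 U=1 S=1
  ⇒ phys 0x4325B (huge @L0)  [1 reads]
#2 VA=0xA8542A0C632 (r,kernel):
  [0] read 0x3B idx=21: raw=0x47007 flags P=1 W=1 U=1 S=0
  [1] read 0x47 idx=21: raw=0x49007 flags P=1 W=1 U=1 S=0
  [2] read 0x49 idx=21: raw=0x4B007 flags P=1 W=1 U=1 S=0
  [3] read 0x4B idx=12: raw=0x4C007 flags P=1 W=1 U=1 S=0
  ⇒ phys 0x4C632  [4 reads]
#3 VA=0xD8743A00469 (r,kernel):
  [0] read 0x3B idx=27: raw=0x50007 flags P=1 W=1 U=1 S=0
  [1] read 0x50 idx=29: raw=0x53007 flags P=1 W=1 U=1 S=0
  [2] read 0x53 idx=29: raw=0x56087 flags P=1 W=1 U=1 S=1
  ⇒ phys 0x56469 (huge @L2)  [3 reads]
#4 VA=0x807C281A0A1 (r,kernel):
  [0] read 0x3B idx=16: raw=0x5A007 flags P=1 W=1 U=1 S=0
  [1] read 0x5A idx=31: raw=0x5E007 flags P=1 W=1 U=1 S=0
  [2] read 0x5E idx=20: raw=0x61007 flags P=1 W=1 U=1 S=0
  [3] read 0x61 idx=26: raw=0x63007 flags P=1 W=1 U=1 S=0
  ⇒ phys 0x630A1  [4 reads]
#5 VA=0xF860020DBF8 (r,kernel):
  [0] read 0x3B idx=31: raw=0x67007 flags P=1 W=1 U=1 S=0
  [1] read 0x67 idx=24: raw=0x69007 flags P=1 W=1 U=1 S=0
  [2] read 0x69 idx=1: raw=0x6D007 flags P=1 W=1 U=1 S=0
  [3] read 0x6D idx=13: raw=0x70007 flags P=1 W=1 U=1 S=0
  ⇒ phys 0x70BF8  [4 reads]

TLB: [["0xA8542A0C", "0x4C"], ["0xD8743A00", "0x56"], ["0x807C281A", "0x63"], ["0xF860020D", "0x70"]]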